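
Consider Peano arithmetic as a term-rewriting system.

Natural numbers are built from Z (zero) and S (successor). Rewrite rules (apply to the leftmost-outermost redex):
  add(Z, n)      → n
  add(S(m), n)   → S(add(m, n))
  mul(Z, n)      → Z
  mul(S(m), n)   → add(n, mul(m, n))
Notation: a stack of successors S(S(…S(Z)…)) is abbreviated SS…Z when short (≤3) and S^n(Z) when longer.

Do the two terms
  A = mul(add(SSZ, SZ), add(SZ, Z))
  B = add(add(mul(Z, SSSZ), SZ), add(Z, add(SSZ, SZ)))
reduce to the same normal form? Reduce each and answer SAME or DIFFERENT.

Answer: DIFFERENT — A ⇓ SSSZ, B ⇓ S^4(Z)

Working:
Term A:
  start: mul(add(SSZ, SZ), add(SZ, Z))
  [1] mul(S(add(SZ, SZ)), add(SZ, Z))
  [2] add(add(SZ, Z), mul(add(SZ, SZ), add(SZ, Z)))
  [3] add(S(add(Z, Z)), mul(add(SZ, SZ), add(SZ, Z)))
  [4] S(add(add(Z, Z), mul(add(SZ, SZ), add(SZ, Z))))
  [5] S(add(Z, mul(add(SZ, SZ), add(SZ, Z))))
  [6] S(mul(add(SZ, SZ), add(SZ, Z)))
  [7] S(mul(S(add(Z, SZ)), add(SZ, Z)))
  [8] S(add(add(SZ, Z), mul(add(Z, SZ), add(SZ, Z))))
  [9] S(add(S(add(Z, Z)), mul(add(Z, SZ), add(SZ, Z))))
  [10] S(S(add(add(Z, Z), mul(add(Z, SZ), add(SZ, Z)))))
  [11] S(S(add(Z, mul(add(Z, SZ), add(SZ, Z)))))
  [12] S(S(mul(add(Z, SZ), add(SZ, Z))))
  [13] S(S(mul(SZ, add(SZ, Z))))
  [14] S(S(add(add(SZ, Z), mul(Z, add(SZ, Z)))))
  [15] S(S(add(S(add(Z, Z)), mul(Z, add(SZ, Z)))))
  [16] S(S(S(add(add(Z, Z), mul(Z, add(SZ, Z))))))
  [17] S(S(S(add(Z, mul(Z, add(SZ, Z))))))
  [18] S(S(S(mul(Z, add(SZ, Z)))))
  [19] SSSZ

Term B:
  start: add(add(mul(Z, SSSZ), SZ), add(Z, add(SSZ, SZ)))
  [1] add(add(Z, SZ), add(Z, add(SSZ, SZ)))
  [2] add(SZ, add(Z, add(SSZ, SZ)))
  [3] S(add(Z, add(Z, add(SSZ, SZ))))
  [4] S(add(Z, add(SSZ, SZ)))
  [5] S(add(SSZ, SZ))
  [6] S(S(add(SZ, SZ)))
  [7] S(S(S(add(Z, SZ))))
  [8] S^4(Z)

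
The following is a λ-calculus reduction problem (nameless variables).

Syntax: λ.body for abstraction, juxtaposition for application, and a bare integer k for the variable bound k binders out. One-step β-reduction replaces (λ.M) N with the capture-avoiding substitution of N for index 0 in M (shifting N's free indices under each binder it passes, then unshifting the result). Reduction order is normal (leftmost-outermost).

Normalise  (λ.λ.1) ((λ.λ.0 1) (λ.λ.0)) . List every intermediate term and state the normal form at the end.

Answer: normal form = λ.λ.0 (λ.λ.0)  (in 2 steps)

Reduction:
  start: (λ.λ.1) ((λ.λ.0 1) (λ.λ.0))
  [1] λ.(λ.λ.0 1) (λ.λ.0)
  [2] λ.λ.0 (λ.λ.0)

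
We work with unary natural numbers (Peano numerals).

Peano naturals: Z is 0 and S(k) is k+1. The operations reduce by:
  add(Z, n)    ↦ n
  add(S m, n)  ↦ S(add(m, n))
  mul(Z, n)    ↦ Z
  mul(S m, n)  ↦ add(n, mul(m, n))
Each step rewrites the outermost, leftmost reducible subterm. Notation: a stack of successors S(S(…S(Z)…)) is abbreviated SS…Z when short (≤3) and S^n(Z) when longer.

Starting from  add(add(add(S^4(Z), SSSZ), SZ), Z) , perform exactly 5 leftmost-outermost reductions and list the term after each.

Answer: after 5 steps: S(add(S(add(add(SSZ, SSSZ), SZ)), Z))

Derivation:
  start: add(add(add(S^4(Z), SSSZ), SZ), Z)
  →1  add(add(S(add(SSSZ, SSSZ)), SZ), Z)
  →2  add(S(add(add(SSSZ, SSSZ), SZ)), Z)
  →3  S(add(add(add(SSSZ, SSSZ), SZ), Z))
  →4  S(add(add(S(add(SSZ, SSSZ)), SZ), Z))
  →5  S(add(S(add(add(SSZ, SSSZ), SZ)), Z))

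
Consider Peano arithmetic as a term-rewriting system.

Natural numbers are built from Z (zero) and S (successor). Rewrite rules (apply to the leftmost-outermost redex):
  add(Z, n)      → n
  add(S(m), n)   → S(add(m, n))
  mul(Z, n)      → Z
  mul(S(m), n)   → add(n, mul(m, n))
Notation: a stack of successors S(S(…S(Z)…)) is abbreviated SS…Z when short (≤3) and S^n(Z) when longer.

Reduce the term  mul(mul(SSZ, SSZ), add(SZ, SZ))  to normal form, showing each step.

  start: mul(mul(SSZ, SSZ), add(SZ, SZ))
  [1] mul(add(SSZ, mul(SZ, SSZ)), add(SZ, SZ))
  [2] mul(S(add(SZ, mul(SZ, SSZ))), add(SZ, SZ))
  [3] add(add(SZ, SZ), mul(add(SZ, mul(SZ, SSZ)), add(SZ, SZ)))
  [4] add(S(add(Z, SZ)), mul(add(SZ, mul(SZ, SSZ)), add(SZ, SZ)))
  [5] S(add(add(Z, SZ), mul(add(SZ, mul(SZ, SSZ)), add(SZ, SZ))))
  [6] S(add(SZ, mul(add(SZ, mul(SZ, SSZ)), add(SZ, SZ))))
  [7] S(S(add(Z, mul(add(SZ, mul(SZ, SSZ)), add(SZ, SZ)))))
  [8] S(S(mul(add(SZ, mul(SZ, SSZ)), add(SZ, SZ))))
  [9] S(S(mul(S(add(Z, mul(SZ, SSZ))), add(SZ, SZ))))
  [10] S(S(add(add(SZ, SZ), mul(add(Z, mul(SZ, SSZ)), add(SZ, SZ)))))
  [11] S(S(add(S(add(Z, SZ)), mul(add(Z, mul(SZ, SSZ)), add(SZ, SZ)))))
  [12] S(S(S(add(add(Z, SZ), mul(add(Z, mul(SZ, SSZ)), add(SZ, SZ))))))
  [13] S(S(S(add(SZ, mul(add(Z, mul(SZ, SSZ)), add(SZ, SZ))))))
  [14] S(S(S(S(add(Z, mul(add(Z, mul(SZ, SSZ)), add(SZ, SZ)))))))
  [15] S(S(S(S(mul(add(Z, mul(SZ, SSZ)), add(SZ, SZ))))))
  [16] S(S(S(S(mul(mul(SZ, SSZ), add(SZ, SZ))))))
  [17] S(S(S(S(mul(add(SSZ, mul(Z, SSZ)), add(SZ, SZ))))))
  [18] S(S(S(S(mul(S(add(SZ, mul(Z, SSZ))), add(SZ, SZ))))))
  [19] S(S(S(S(add(add(SZ, SZ), mul(add(SZ, mul(Z, SSZ)), add(SZ, SZ)))))))
  [20] S(S(S(S(add(S(add(Z, SZ)), mul(add(SZ, mul(Z, SSZ)), add(SZ, SZ)))))))
  [21] S(S(S(S(S(add(add(Z, SZ), mul(add(SZ, mul(Z, SSZ)), add(SZ, SZ))))))))
  [22] S(S(S(S(S(add(SZ, mul(add(SZ, mul(Z, SSZ)), add(SZ, SZ))))))))
  [23] S(S(S(S(S(S(add(Z, mul(add(SZ, mul(Z, SSZ)), add(SZ, SZ)))))))))
  [24] S(S(S(S(S(S(mul(add(SZ, mul(Z, SSZ)), add(SZ, SZ))))))))
  [25] S(S(S(S(S(S(mul(S(add(Z, mul(Z, SSZ))), add(SZ, SZ))))))))
  [26] S(S(S(S(S(S(add(add(SZ, SZ), mul(add(Z, mul(Z, SSZ)), add(SZ, SZ)))))))))
  [27] S(S(S(S(S(S(add(S(add(Z, SZ)), mul(add(Z, mul(Z, SSZ)), add(SZ, SZ)))))))))
  [28] S(S(S(S(S(S(S(add(add(Z, SZ), mul(add(Z, mul(Z, SSZ)), add(SZ, SZ))))))))))
  [29] S(S(S(S(S(S(S(add(SZ, mul(add(Z, mul(Z, SSZ)), add(SZ, SZ))))))))))
  [30] S(S(S(S(S(S(S(S(add(Z, mul(add(Z, mul(Z, SSZ)), add(SZ, SZ)))))))))))
  [31] S(S(S(S(S(S(S(S(mul(add(Z, mul(Z, SSZ)), add(SZ, SZ))))))))))
  [32] S(S(S(S(S(S(S(S(mul(mul(Z, SSZ), add(SZ, SZ))))))))))
  [33] S(S(S(S(S(S(S(S(mul(Z, add(SZ, SZ))))))))))
  [34] S^8(Z)

Answer: normal form = S^8(Z)  (in 34 steps)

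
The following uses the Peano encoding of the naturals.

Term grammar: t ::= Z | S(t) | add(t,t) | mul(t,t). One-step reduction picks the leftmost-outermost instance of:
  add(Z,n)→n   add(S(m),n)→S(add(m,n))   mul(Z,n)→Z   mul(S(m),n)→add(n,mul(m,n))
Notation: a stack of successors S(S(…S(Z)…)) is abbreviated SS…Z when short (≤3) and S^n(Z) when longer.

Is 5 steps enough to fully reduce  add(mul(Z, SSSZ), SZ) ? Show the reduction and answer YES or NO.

Answer: YES — reaches normal form SZ in 2 ≤ 5 steps

Working:
  start: add(mul(Z, SSSZ), SZ)
  [1] add(Z, SZ)
  [2] SZ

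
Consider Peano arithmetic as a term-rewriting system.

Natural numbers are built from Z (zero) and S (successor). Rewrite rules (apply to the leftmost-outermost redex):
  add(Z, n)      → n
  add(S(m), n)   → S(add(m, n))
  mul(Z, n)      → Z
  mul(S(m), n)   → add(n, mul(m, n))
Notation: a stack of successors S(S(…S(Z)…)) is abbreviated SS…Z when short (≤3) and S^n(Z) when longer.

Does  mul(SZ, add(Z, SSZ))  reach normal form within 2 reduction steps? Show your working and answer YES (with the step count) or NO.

  start: mul(SZ, add(Z, SSZ))
  →1  add(add(Z, SSZ), mul(Z, add(Z, SSZ)))
  →2  add(SSZ, mul(Z, add(Z, SSZ)))

Answer: NO — after 2 steps the term is add(SSZ, mul(Z, add(Z, SSZ))), not yet normal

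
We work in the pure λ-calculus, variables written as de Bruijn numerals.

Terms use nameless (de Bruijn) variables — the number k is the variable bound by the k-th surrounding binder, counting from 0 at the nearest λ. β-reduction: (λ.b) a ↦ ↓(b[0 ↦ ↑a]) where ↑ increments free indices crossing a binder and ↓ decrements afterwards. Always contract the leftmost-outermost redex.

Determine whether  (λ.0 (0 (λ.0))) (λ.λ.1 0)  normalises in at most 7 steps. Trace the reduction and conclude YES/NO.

  start: (λ.0 (0 (λ.0))) (λ.λ.1 0)
  step 1: (λ.λ.1 0) ((λ.λ.1 0) (λ.0))
  step 2: λ.(λ.λ.1 0) (λ.0) 0
  step 3: λ.(λ.(λ.0) 0) 0
  step 4: λ.(λ.0) 0
  step 5: λ.0

Answer: YES — reaches normal form λ.0 in 5 ≤ 7 steps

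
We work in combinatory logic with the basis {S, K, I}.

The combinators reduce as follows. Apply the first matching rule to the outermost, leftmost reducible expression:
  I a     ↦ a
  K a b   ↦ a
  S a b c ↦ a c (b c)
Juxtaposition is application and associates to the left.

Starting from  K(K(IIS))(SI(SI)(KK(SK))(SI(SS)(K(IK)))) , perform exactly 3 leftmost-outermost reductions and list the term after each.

Answer: after 3 steps: KS

Working:
  start: K(K(IIS))(SI(SI)(KK(SK))(SI(SS)(K(IK))))
  →1  K(IIS)
  →2  K(IS)
  →3  KS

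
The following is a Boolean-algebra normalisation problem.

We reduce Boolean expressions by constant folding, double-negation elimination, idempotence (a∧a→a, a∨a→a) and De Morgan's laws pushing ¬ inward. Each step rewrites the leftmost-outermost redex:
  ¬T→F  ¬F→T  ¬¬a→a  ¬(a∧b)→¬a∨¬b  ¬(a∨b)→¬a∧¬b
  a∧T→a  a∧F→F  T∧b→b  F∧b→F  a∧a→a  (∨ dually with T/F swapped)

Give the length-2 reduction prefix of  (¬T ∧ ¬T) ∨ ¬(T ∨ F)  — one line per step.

  start: (¬T ∧ ¬T) ∨ ¬(T ∨ F)
  [1] ¬T ∨ ¬(T ∨ F)
  [2] F ∨ ¬(T ∨ F)

Answer: after 2 steps: F ∨ ¬(T ∨ F)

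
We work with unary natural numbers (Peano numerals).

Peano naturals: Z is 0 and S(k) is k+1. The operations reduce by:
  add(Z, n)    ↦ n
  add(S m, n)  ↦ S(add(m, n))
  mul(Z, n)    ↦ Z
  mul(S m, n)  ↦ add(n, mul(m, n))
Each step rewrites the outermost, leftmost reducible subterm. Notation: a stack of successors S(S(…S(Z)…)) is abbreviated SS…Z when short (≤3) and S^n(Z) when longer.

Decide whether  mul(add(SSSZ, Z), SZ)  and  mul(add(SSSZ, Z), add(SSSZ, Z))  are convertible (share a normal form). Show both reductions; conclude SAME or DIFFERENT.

Term A:
  start: mul(add(SSSZ, Z), SZ)
  [1] mul(S(add(SSZ, Z)), SZ)
  [2] add(SZ, mul(add(SSZ, Z), SZ))
  [3] S(add(Z, mul(add(SSZ, Z), SZ)))
  [4] S(mul(add(SSZ, Z), SZ))
  [5] S(mul(S(add(SZ, Z)), SZ))
  [6] S(add(SZ, mul(add(SZ, Z), SZ)))
  [7] S(S(add(Z, mul(add(SZ, Z), SZ))))
  [8] S(S(mul(add(SZ, Z), SZ)))
  [9] S(S(mul(S(add(Z, Z)), SZ)))
  [10] S(S(add(SZ, mul(add(Z, Z), SZ))))
  [11] S(S(S(add(Z, mul(add(Z, Z), SZ)))))
  [12] S(S(S(mul(add(Z, Z), SZ))))
  [13] S(S(S(mul(Z, SZ))))
  [14] SSSZ

Term B:
  start: mul(add(SSSZ, Z), add(SSSZ, Z))
  [1] mul(S(add(SSZ, Z)), add(SSSZ, Z))
  [2] add(add(SSSZ, Z), mul(add(SSZ, Z), add(SSSZ, Z)))
  [3] add(S(add(SSZ, Z)), mul(add(SSZ, Z), add(SSSZ, Z)))
  [4] S(add(add(SSZ, Z), mul(add(SSZ, Z), add(SSSZ, Z))))
  [5] S(add(S(add(SZ, Z)), mul(add(SSZ, Z), add(SSSZ, Z))))
  [6] S(S(add(add(SZ, Z), mul(add(SSZ, Z), add(SSSZ, Z)))))
  [7] S(S(add(S(add(Z, Z)), mul(add(SSZ, Z), add(SSSZ, Z)))))
  [8] S(S(S(add(add(Z, Z), mul(add(SSZ, Z), add(SSSZ, Z))))))
  [9] S(S(S(add(Z, mul(add(SSZ, Z), add(SSSZ, Z))))))
  [10] S(S(S(mul(add(SSZ, Z), add(SSSZ, Z)))))
  [11] S(S(S(mul(S(add(SZ, Z)), add(SSSZ, Z)))))
  [12] S(S(S(add(add(SSSZ, Z), mul(add(SZ, Z), add(SSSZ, Z))))))
  [13] S(S(S(add(S(add(SSZ, Z)), mul(add(SZ, Z), add(SSSZ, Z))))))
  [14] S(S(S(S(add(add(SSZ, Z), mul(add(SZ, Z), add(SSSZ, Z)))))))
  [15] S(S(S(S(add(S(add(SZ, Z)), mul(add(SZ, Z), add(SSSZ, Z)))))))
  [16] S(S(S(S(S(add(add(SZ, Z), mul(add(SZ, Z), add(SSSZ, Z))))))))
  [17] S(S(S(S(S(add(S(add(Z, Z)), mul(add(SZ, Z), add(SSSZ, Z))))))))
  [18] S(S(S(S(S(S(add(add(Z, Z), mul(add(SZ, Z), add(SSSZ, Z)))))))))
  [19] S(S(S(S(S(S(add(Z, mul(add(SZ, Z), add(SSSZ, Z)))))))))
  [20] S(S(S(S(S(S(mul(add(SZ, Z), add(SSSZ, Z))))))))
  [21] S(S(S(S(S(S(mul(S(add(Z, Z)), add(SSSZ, Z))))))))
  [22] S(S(S(S(S(S(add(add(SSSZ, Z), mul(add(Z, Z), add(SSSZ, Z)))))))))
  [23] S(S(S(S(S(S(add(S(add(SSZ, Z)), mul(add(Z, Z), add(SSSZ, Z)))))))))
  [24] S(S(S(S(S(S(S(add(add(SSZ, Z), mul(add(Z, Z), add(SSSZ, Z))))))))))
  [25] S(S(S(S(S(S(S(add(S(add(SZ, Z)), mul(add(Z, Z), add(SSSZ, Z))))))))))
  [26] S(S(S(S(S(S(S(S(add(add(SZ, Z), mul(add(Z, Z), add(SSSZ, Z)))))))))))
  [27] S(S(S(S(S(S(S(S(add(S(add(Z, Z)), mul(add(Z, Z), add(SSSZ, Z)))))))))))
  [28] S(S(S(S(S(S(S(S(S(add(add(Z, Z), mul(add(Z, Z), add(SSSZ, Z))))))))))))
  [29] S(S(S(S(S(S(S(S(S(add(Z, mul(add(Z, Z), add(SSSZ, Z))))))))))))
  [30] S(S(S(S(S(S(S(S(S(mul(add(Z, Z), add(SSSZ, Z)))))))))))
  [31] S(S(S(S(S(S(S(S(S(mul(Z, add(SSSZ, Z)))))))))))
  [32] S^9(Z)

Answer: DIFFERENT — A ⇓ SSSZ, B ⇓ S^9(Z)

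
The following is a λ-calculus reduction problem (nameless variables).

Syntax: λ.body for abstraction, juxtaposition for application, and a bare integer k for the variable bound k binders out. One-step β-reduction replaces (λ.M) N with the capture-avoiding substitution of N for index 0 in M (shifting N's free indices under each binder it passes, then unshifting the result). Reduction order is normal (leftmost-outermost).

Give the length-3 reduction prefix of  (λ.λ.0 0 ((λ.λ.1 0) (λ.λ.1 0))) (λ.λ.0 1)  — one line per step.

Answer: after 3 steps: λ.0 0 (λ.λ.1 0)

Derivation:
  start: (λ.λ.0 0 ((λ.λ.1 0) (λ.λ.1 0))) (λ.λ.0 1)
  →1  λ.0 0 ((λ.λ.1 0) (λ.λ.1 0))
  →2  λ.0 0 (λ.(λ.λ.1 0) 0)
  →3  λ.0 0 (λ.λ.1 0)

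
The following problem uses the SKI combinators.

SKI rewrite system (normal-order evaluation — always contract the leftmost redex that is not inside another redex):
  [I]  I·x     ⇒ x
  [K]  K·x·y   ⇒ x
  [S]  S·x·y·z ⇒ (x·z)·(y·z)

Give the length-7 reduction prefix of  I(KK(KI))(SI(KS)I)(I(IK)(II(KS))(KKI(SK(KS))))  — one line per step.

Answer: after 7 steps: S

Working:
  start: I(KK(KI))(SI(KS)I)(I(IK)(II(KS))(KKI(SK(KS))))
  →1  KK(KI)(SI(KS)I)(I(IK)(II(KS))(KKI(SK(KS))))
  →2  K(SI(KS)I)(I(IK)(II(KS))(KKI(SK(KS))))
  →3  SI(KS)I
  →4  II(KSI)
  →5  I(KSI)
  →6  KSI
  →7  S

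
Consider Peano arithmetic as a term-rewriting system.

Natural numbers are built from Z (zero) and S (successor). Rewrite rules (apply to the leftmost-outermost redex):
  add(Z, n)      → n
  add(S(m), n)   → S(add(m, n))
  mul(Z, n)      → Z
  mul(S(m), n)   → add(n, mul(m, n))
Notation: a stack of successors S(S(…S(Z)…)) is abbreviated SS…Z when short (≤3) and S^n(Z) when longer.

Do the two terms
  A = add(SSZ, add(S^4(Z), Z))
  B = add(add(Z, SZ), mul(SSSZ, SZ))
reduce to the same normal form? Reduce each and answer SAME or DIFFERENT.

Term A:
  start: add(SSZ, add(S^4(Z), Z))
  [1] S(add(SZ, add(S^4(Z), Z)))
  [2] S(S(add(Z, add(S^4(Z), Z))))
  [3] S(S(add(S^4(Z), Z)))
  [4] S(S(S(add(SSSZ, Z))))
  [5] S(S(S(S(add(SSZ, Z)))))
  [6] S(S(S(S(S(add(SZ, Z))))))
  [7] S(S(S(S(S(S(add(Z, Z)))))))
  [8] S^6(Z)

Term B:
  start: add(add(Z, SZ), mul(SSSZ, SZ))
  [1] add(SZ, mul(SSSZ, SZ))
  [2] S(add(Z, mul(SSSZ, SZ)))
  [3] S(mul(SSSZ, SZ))
  [4] S(add(SZ, mul(SSZ, SZ)))
  [5] S(S(add(Z, mul(SSZ, SZ))))
  [6] S(S(mul(SSZ, SZ)))
  [7] S(S(add(SZ, mul(SZ, SZ))))
  [8] S(S(S(add(Z, mul(SZ, SZ)))))
  [9] S(S(S(mul(SZ, SZ))))
  [10] S(S(S(add(SZ, mul(Z, SZ)))))
  [11] S(S(S(S(add(Z, mul(Z, SZ))))))
  [12] S(S(S(S(mul(Z, SZ)))))
  [13] S^4(Z)

Answer: DIFFERENT — A ⇓ S^6(Z), B ⇓ S^4(Z)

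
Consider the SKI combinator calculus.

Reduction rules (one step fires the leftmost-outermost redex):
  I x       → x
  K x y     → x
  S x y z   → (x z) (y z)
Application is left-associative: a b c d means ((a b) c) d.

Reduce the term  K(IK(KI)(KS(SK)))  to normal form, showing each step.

  start: K(IK(KI)(KS(SK)))
  step 1: K(K(KI)(KS(SK)))
  step 2: K(KI)

Answer: normal form = K(KI)  (in 2 steps)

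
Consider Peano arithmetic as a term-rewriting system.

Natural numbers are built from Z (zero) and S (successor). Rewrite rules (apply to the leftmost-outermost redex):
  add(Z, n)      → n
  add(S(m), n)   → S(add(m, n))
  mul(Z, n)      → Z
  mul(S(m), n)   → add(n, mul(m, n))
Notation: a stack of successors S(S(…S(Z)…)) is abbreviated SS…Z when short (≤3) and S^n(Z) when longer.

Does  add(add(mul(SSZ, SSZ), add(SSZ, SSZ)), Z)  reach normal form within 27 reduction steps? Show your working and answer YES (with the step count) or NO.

  start: add(add(mul(SSZ, SSZ), add(SSZ, SSZ)), Z)
  →1  add(add(add(SSZ, mul(SZ, SSZ)), add(SSZ, SSZ)), Z)
  →2  add(add(S(add(SZ, mul(SZ, SSZ))), add(SSZ, SSZ)), Z)
  →3  add(S(add(add(SZ, mul(SZ, SSZ)), add(SSZ, SSZ))), Z)
  →4  S(add(add(add(SZ, mul(SZ, SSZ)), add(SSZ, SSZ)), Z))
  →5  S(add(add(S(add(Z, mul(SZ, SSZ))), add(SSZ, SSZ)), Z))
  →6  S(add(S(add(add(Z, mul(SZ, SSZ)), add(SSZ, SSZ))), Z))
  →7  S(S(add(add(add(Z, mul(SZ, SSZ)), add(SSZ, SSZ)), Z)))
  →8  S(S(add(add(mul(SZ, SSZ), add(SSZ, SSZ)), Z)))
  →9  S(S(add(add(add(SSZ, mul(Z, SSZ)), add(SSZ, SSZ)), Z)))
  →10  S(S(add(add(S(add(SZ, mul(Z, SSZ))), add(SSZ, SSZ)), Z)))
  →11  S(S(add(S(add(add(SZ, mul(Z, SSZ)), add(SSZ, SSZ))), Z)))
  →12  S(S(S(add(add(add(SZ, mul(Z, SSZ)), add(SSZ, SSZ)), Z))))
  →13  S(S(S(add(add(S(add(Z, mul(Z, SSZ))), add(SSZ, SSZ)), Z))))
  →14  S(S(S(add(S(add(add(Z, mul(Z, SSZ)), add(SSZ, SSZ))), Z))))
  →15  S(S(S(S(add(add(add(Z, mul(Z, SSZ)), add(SSZ, SSZ)), Z)))))
  →16  S(S(S(S(add(add(mul(Z, SSZ), add(SSZ, SSZ)), Z)))))
  →17  S(S(S(S(add(add(Z, add(SSZ, SSZ)), Z)))))
  →18  S(S(S(S(add(add(SSZ, SSZ), Z)))))
  →19  S(S(S(S(add(S(add(SZ, SSZ)), Z)))))
  →20  S(S(S(S(S(add(add(SZ, SSZ), Z))))))
  →21  S(S(S(S(S(add(S(add(Z, SSZ)), Z))))))
  →22  S(S(S(S(S(S(add(add(Z, SSZ), Z)))))))
  →23  S(S(S(S(S(S(add(SSZ, Z)))))))
  →24  S(S(S(S(S(S(S(add(SZ, Z))))))))
  →25  S(S(S(S(S(S(S(S(add(Z, Z)))))))))
  →26  S^8(Z)

Answer: YES — reaches normal form S^8(Z) in 26 ≤ 27 steps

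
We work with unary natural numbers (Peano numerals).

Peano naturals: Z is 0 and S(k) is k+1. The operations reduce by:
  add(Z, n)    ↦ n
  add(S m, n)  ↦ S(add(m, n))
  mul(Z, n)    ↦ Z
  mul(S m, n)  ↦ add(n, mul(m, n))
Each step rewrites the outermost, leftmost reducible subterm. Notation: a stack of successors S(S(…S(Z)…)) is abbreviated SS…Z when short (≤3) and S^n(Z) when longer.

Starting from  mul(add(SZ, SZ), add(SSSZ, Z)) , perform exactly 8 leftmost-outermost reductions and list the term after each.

Answer: after 8 steps: S(S(S(add(add(Z, Z), mul(add(Z, SZ), add(SSSZ, Z))))))

Derivation:
  start: mul(add(SZ, SZ), add(SSSZ, Z))
  →1  mul(S(add(Z, SZ)), add(SSSZ, Z))
  →2  add(add(SSSZ, Z), mul(add(Z, SZ), add(SSSZ, Z)))
  →3  add(S(add(SSZ, Z)), mul(add(Z, SZ), add(SSSZ, Z)))
  →4  S(add(add(SSZ, Z), mul(add(Z, SZ), add(SSSZ, Z))))
  →5  S(add(S(add(SZ, Z)), mul(add(Z, SZ), add(SSSZ, Z))))
  →6  S(S(add(add(SZ, Z), mul(add(Z, SZ), add(SSSZ, Z)))))
  →7  S(S(add(S(add(Z, Z)), mul(add(Z, SZ), add(SSSZ, Z)))))
  →8  S(S(S(add(add(Z, Z), mul(add(Z, SZ), add(SSSZ, Z))))))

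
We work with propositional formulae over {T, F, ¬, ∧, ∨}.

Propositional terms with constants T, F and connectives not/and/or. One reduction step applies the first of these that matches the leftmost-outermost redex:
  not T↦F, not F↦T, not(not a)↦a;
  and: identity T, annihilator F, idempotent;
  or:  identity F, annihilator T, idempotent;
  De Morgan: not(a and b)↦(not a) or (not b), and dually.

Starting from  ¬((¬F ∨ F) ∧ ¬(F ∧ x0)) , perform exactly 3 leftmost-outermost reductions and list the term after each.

  start: ¬((¬F ∨ F) ∧ ¬(F ∧ x0))
  →1  ¬(¬F ∨ F) ∨ ¬¬(F ∧ x0)
  →2  (¬¬F ∧ ¬F) ∨ ¬¬(F ∧ x0)
  →3  (F ∧ ¬F) ∨ ¬¬(F ∧ x0)

Answer: after 3 steps: (F ∧ ¬F) ∨ ¬¬(F ∧ x0)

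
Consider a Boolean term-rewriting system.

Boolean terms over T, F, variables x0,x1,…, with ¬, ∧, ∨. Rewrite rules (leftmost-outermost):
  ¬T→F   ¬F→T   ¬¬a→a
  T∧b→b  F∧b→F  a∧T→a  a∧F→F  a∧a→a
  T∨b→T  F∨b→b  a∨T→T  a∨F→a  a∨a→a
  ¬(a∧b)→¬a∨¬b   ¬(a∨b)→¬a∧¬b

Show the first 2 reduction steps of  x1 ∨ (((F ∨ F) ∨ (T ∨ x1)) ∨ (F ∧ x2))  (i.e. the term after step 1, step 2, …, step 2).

Answer: after 2 steps: x1 ∨ ((T ∨ x1) ∨ (F ∧ x2))

Working:
  start: x1 ∨ (((F ∨ F) ∨ (T ∨ x1)) ∨ (F ∧ x2))
  step 1: x1 ∨ ((F ∨ (T ∨ x1)) ∨ (F ∧ x2))
  step 2: x1 ∨ ((T ∨ x1) ∨ (F ∧ x2))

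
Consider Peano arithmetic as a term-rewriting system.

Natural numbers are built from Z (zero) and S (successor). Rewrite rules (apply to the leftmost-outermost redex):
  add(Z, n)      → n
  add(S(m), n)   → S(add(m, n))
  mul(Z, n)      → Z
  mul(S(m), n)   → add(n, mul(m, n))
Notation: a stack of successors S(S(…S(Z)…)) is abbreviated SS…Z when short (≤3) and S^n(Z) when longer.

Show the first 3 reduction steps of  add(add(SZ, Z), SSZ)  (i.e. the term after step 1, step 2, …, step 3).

  start: add(add(SZ, Z), SSZ)
  step 1: add(S(add(Z, Z)), SSZ)
  step 2: S(add(add(Z, Z), SSZ))
  step 3: S(add(Z, SSZ))

Answer: after 3 steps: S(add(Z, SSZ))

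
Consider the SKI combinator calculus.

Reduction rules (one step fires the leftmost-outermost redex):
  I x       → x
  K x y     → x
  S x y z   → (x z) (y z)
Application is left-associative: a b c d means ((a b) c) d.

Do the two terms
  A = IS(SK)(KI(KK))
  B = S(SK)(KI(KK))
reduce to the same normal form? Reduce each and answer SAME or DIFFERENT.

Term A:
  start: IS(SK)(KI(KK))
  step 1: S(SK)(KI(KK))
  step 2: S(SK)I

Term B:
  start: S(SK)(KI(KK))
  step 1: S(SK)I

Answer: SAME — A ⇓ S(SK)I, B ⇓ S(SK)I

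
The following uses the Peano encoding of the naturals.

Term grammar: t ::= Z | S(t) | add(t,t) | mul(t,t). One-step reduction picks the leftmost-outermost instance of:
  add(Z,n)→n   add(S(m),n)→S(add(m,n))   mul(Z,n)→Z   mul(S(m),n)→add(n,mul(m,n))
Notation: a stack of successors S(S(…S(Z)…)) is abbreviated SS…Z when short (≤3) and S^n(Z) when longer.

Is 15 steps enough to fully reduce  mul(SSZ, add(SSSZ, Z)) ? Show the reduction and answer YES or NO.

Answer: NO — after 15 steps the term is S(S(S(S(S(add(S(add(Z, Z)), mul(Z, add(SSSZ, Z)))))))), not yet normal

Working:
  start: mul(SSZ, add(SSSZ, Z))
  step 1: add(add(SSSZ, Z), mul(SZ, add(SSSZ, Z)))
  step 2: add(S(add(SSZ, Z)), mul(SZ, add(SSSZ, Z)))
  step 3: S(add(add(SSZ, Z), mul(SZ, add(SSSZ, Z))))
  step 4: S(add(S(add(SZ, Z)), mul(SZ, add(SSSZ, Z))))
  step 5: S(S(add(add(SZ, Z), mul(SZ, add(SSSZ, Z)))))
  step 6: S(S(add(S(add(Z, Z)), mul(SZ, add(SSSZ, Z)))))
  step 7: S(S(S(add(add(Z, Z), mul(SZ, add(SSSZ, Z))))))
  step 8: S(S(S(add(Z, mul(SZ, add(SSSZ, Z))))))
  step 9: S(S(S(mul(SZ, add(SSSZ, Z)))))
  step 10: S(S(S(add(add(SSSZ, Z), mul(Z, add(SSSZ, Z))))))
  step 11: S(S(S(add(S(add(SSZ, Z)), mul(Z, add(SSSZ, Z))))))
  step 12: S(S(S(S(add(add(SSZ, Z), mul(Z, add(SSSZ, Z)))))))
  step 13: S(S(S(S(add(S(add(SZ, Z)), mul(Z, add(SSSZ, Z)))))))
  step 14: S(S(S(S(S(add(add(SZ, Z), mul(Z, add(SSSZ, Z))))))))
  step 15: S(S(S(S(S(add(S(add(Z, Z)), mul(Z, add(SSSZ, Z))))))))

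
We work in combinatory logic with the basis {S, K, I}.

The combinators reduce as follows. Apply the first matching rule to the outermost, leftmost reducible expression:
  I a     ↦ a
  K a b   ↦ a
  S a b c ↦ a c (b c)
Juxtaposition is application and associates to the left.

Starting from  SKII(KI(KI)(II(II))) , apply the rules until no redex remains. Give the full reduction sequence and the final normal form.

Answer: normal form = I  (in 8 steps)

Derivation:
  start: SKII(KI(KI)(II(II)))
  →1  KI(II)(KI(KI)(II(II)))
  →2  I(KI(KI)(II(II)))
  →3  KI(KI)(II(II))
  →4  I(II(II))
  →5  II(II)
  →6  I(II)
  →7  II
  →8  I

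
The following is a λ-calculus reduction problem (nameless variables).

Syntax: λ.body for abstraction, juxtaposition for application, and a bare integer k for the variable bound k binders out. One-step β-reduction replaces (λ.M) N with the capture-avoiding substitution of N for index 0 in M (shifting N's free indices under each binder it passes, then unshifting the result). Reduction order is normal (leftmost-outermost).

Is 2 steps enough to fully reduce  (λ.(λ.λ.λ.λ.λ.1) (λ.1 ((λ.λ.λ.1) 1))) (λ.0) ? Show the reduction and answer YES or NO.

  start: (λ.(λ.λ.λ.λ.λ.1) (λ.1 ((λ.λ.λ.1) 1))) (λ.0)
  [1] (λ.λ.λ.λ.λ.1) (λ.(λ.0) ((λ.λ.λ.1) (λ.0)))
  [2] λ.λ.λ.λ.1

Answer: YES — reaches normal form λ.λ.λ.λ.1 in 2 ≤ 2 steps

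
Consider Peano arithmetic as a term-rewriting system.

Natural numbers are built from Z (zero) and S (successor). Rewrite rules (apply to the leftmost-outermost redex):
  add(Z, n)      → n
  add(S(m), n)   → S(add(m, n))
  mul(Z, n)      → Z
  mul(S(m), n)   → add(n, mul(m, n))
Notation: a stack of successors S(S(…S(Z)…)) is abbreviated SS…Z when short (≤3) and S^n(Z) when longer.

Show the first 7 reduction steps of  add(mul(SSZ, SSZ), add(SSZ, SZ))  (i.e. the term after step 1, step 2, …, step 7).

  start: add(mul(SSZ, SSZ), add(SSZ, SZ))
  [1] add(add(SSZ, mul(SZ, SSZ)), add(SSZ, SZ))
  [2] add(S(add(SZ, mul(SZ, SSZ))), add(SSZ, SZ))
  [3] S(add(add(SZ, mul(SZ, SSZ)), add(SSZ, SZ)))
  [4] S(add(S(add(Z, mul(SZ, SSZ))), add(SSZ, SZ)))
  [5] S(S(add(add(Z, mul(SZ, SSZ)), add(SSZ, SZ))))
  [6] S(S(add(mul(SZ, SSZ), add(SSZ, SZ))))
  [7] S(S(add(add(SSZ, mul(Z, SSZ)), add(SSZ, SZ))))

Answer: after 7 steps: S(S(add(add(SSZ, mul(Z, SSZ)), add(SSZ, SZ))))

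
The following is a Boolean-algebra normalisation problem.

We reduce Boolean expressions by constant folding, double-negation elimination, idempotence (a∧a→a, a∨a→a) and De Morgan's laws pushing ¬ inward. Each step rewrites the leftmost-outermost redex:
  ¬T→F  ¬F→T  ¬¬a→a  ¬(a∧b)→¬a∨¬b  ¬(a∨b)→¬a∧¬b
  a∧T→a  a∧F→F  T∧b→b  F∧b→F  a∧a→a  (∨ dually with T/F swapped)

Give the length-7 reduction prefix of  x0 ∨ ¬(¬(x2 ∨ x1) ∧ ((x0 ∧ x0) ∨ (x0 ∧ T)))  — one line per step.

Answer: after 7 steps: x0 ∨ ((x2 ∨ x1) ∨ (¬x0 ∧ (¬x0 ∨ F)))

Reduction:
  start: x0 ∨ ¬(¬(x2 ∨ x1) ∧ ((x0 ∧ x0) ∨ (x0 ∧ T)))
  step 1: x0 ∨ (¬¬(x2 ∨ x1) ∨ ¬((x0 ∧ x0) ∨ (x0 ∧ T)))
  step 2: x0 ∨ ((x2 ∨ x1) ∨ ¬((x0 ∧ x0) ∨ (x0 ∧ T)))
  step 3: x0 ∨ ((x2 ∨ x1) ∨ (¬(x0 ∧ x0) ∧ ¬(x0 ∧ T)))
  step 4: x0 ∨ ((x2 ∨ x1) ∨ ((¬x0 ∨ ¬x0) ∧ ¬(x0 ∧ T)))
  step 5: x0 ∨ ((x2 ∨ x1) ∨ (¬x0 ∧ ¬(x0 ∧ T)))
  step 6: x0 ∨ ((x2 ∨ x1) ∨ (¬x0 ∧ (¬x0 ∨ ¬T)))
  step 7: x0 ∨ ((x2 ∨ x1) ∨ (¬x0 ∧ (¬x0 ∨ F)))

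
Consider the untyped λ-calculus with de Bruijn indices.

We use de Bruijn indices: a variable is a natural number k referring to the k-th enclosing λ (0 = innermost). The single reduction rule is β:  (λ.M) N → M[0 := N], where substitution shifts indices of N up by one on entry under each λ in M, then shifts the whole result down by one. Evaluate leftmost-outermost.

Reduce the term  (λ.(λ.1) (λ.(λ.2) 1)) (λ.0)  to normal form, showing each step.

  start: (λ.(λ.1) (λ.(λ.2) 1)) (λ.0)
  step 1: (λ.λ.0) (λ.(λ.λ.0) (λ.0))
  step 2: λ.0

Answer: normal form = λ.0  (in 2 steps)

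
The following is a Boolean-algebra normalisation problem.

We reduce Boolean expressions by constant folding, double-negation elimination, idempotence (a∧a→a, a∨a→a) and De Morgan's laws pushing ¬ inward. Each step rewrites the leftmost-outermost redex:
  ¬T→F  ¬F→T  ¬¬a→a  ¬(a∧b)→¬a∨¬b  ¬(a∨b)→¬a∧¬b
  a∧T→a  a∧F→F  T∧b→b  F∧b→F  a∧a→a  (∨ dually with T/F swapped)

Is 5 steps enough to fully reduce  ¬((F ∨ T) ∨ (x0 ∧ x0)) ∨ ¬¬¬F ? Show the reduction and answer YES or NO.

  start: ¬((F ∨ T) ∨ (x0 ∧ x0)) ∨ ¬¬¬F
  step 1: (¬(F ∨ T) ∧ ¬(x0 ∧ x0)) ∨ ¬¬¬F
  step 2: ((¬F ∧ ¬T) ∧ ¬(x0 ∧ x0)) ∨ ¬¬¬F
  step 3: ((T ∧ ¬T) ∧ ¬(x0 ∧ x0)) ∨ ¬¬¬F
  step 4: (¬T ∧ ¬(x0 ∧ x0)) ∨ ¬¬¬F
  step 5: (F ∧ ¬(x0 ∧ x0)) ∨ ¬¬¬F

Answer: NO — after 5 steps the term is (F ∧ ¬(x0 ∧ x0)) ∨ ¬¬¬F, not yet normal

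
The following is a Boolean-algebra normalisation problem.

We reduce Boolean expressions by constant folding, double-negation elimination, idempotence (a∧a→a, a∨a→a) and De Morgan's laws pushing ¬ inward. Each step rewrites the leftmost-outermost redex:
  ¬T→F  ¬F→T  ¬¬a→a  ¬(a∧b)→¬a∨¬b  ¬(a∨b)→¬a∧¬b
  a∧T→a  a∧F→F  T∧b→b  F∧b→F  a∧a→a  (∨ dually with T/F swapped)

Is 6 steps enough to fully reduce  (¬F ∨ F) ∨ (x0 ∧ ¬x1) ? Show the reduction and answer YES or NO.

Answer: YES — reaches normal form T in 3 ≤ 6 steps

Working:
  start: (¬F ∨ F) ∨ (x0 ∧ ¬x1)
  step 1: ¬F ∨ (x0 ∧ ¬x1)
  step 2: T ∨ (x0 ∧ ¬x1)
  step 3: T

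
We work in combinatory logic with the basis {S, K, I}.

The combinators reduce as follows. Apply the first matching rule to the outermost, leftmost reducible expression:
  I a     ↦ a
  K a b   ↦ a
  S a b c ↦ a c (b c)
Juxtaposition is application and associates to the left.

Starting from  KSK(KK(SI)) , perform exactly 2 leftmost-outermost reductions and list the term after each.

  start: KSK(KK(SI))
  →1  S(KK(SI))
  →2  SK

Answer: after 2 steps: SK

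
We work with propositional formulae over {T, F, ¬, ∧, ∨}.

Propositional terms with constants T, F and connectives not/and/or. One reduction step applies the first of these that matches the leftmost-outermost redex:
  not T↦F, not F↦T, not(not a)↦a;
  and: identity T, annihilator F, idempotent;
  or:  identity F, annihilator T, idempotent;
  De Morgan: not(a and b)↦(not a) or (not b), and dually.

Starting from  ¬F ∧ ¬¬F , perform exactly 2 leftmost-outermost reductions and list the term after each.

Answer: after 2 steps: ¬¬F

Working:
  start: ¬F ∧ ¬¬F
  step 1: T ∧ ¬¬F
  step 2: ¬¬F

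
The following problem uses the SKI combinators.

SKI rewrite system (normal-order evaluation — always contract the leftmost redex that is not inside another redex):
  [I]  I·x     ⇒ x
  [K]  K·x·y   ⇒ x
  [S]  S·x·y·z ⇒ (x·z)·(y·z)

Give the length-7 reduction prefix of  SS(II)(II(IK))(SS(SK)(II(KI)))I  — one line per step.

  start: SS(II)(II(IK))(SS(SK)(II(KI)))I
  [1] S(II(IK))(II(II(IK)))(SS(SK)(II(KI)))I
  [2] II(IK)(SS(SK)(II(KI)))(II(II(IK))(SS(SK)(II(KI))))I
  [3] I(IK)(SS(SK)(II(KI)))(II(II(IK))(SS(SK)(II(KI))))I
  [4] IK(SS(SK)(II(KI)))(II(II(IK))(SS(SK)(II(KI))))I
  [5] K(SS(SK)(II(KI)))(II(II(IK))(SS(SK)(II(KI))))I
  [6] SS(SK)(II(KI))I
  [7] S(II(KI))(SK(II(KI)))I

Answer: after 7 steps: S(II(KI))(SK(II(KI)))I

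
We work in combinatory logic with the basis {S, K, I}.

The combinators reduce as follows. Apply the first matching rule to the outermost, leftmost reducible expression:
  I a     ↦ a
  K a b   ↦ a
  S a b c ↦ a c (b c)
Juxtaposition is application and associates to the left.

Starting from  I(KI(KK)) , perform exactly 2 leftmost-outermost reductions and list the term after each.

Answer: after 2 steps: I

Derivation:
  start: I(KI(KK))
  step 1: KI(KK)
  step 2: I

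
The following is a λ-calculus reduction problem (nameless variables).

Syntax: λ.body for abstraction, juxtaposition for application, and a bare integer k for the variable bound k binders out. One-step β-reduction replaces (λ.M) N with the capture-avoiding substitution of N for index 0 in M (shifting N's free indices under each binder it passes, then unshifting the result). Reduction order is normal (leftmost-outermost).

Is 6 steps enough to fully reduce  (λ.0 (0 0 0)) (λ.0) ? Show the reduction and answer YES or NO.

Answer: YES — reaches normal form λ.0 in 4 ≤ 6 steps

Working:
  start: (λ.0 (0 0 0)) (λ.0)
  step 1: (λ.0) ((λ.0) (λ.0) (λ.0))
  step 2: (λ.0) (λ.0) (λ.0)
  step 3: (λ.0) (λ.0)
  step 4: λ.0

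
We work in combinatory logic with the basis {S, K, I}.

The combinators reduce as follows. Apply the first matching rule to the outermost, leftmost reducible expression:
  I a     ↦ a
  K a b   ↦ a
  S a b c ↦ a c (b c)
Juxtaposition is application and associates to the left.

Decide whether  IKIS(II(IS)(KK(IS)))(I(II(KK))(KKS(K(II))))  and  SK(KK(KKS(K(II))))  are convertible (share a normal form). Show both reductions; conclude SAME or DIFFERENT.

Term A:
  start: IKIS(II(IS)(KK(IS)))(I(II(KK))(KKS(K(II))))
  →1  KIS(II(IS)(KK(IS)))(I(II(KK))(KKS(K(II))))
  →2  I(II(IS)(KK(IS)))(I(II(KK))(KKS(K(II))))
  →3  II(IS)(KK(IS))(I(II(KK))(KKS(K(II))))
  →4  I(IS)(KK(IS))(I(II(KK))(KKS(K(II))))
  →5  IS(KK(IS))(I(II(KK))(KKS(K(II))))
  →6  S(KK(IS))(I(II(KK))(KKS(K(II))))
  →7  SK(I(II(KK))(KKS(K(II))))
  →8  SK(II(KK)(KKS(K(II))))
  →9  SK(I(KK)(KKS(K(II))))
  →10  SK(KK(KKS(K(II))))
  →11  SKK

Term B:
  start: SK(KK(KKS(K(II))))
  →1  SKK

Answer: SAME — A ⇓ SKK, B ⇓ SKK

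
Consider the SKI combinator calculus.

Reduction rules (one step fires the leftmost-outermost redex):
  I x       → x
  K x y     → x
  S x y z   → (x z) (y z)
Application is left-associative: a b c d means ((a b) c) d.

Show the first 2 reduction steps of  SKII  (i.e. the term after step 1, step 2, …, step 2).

Answer: after 2 steps: I

Reduction:
  start: SKII
  step 1: KI(II)
  step 2: I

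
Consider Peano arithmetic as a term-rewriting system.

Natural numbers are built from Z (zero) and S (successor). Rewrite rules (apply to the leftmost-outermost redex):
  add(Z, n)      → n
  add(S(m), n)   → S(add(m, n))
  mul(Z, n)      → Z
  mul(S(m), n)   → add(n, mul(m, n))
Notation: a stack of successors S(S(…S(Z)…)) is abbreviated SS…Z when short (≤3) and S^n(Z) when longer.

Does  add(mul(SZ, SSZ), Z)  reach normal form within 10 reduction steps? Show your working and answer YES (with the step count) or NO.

Answer: YES — reaches normal form SSZ in 8 ≤ 10 steps

Reduction:
  start: add(mul(SZ, SSZ), Z)
  [1] add(add(SSZ, mul(Z, SSZ)), Z)
  [2] add(S(add(SZ, mul(Z, SSZ))), Z)
  [3] S(add(add(SZ, mul(Z, SSZ)), Z))
  [4] S(add(S(add(Z, mul(Z, SSZ))), Z))
  [5] S(S(add(add(Z, mul(Z, SSZ)), Z)))
  [6] S(S(add(mul(Z, SSZ), Z)))
  [7] S(S(add(Z, Z)))
  [8] SSZ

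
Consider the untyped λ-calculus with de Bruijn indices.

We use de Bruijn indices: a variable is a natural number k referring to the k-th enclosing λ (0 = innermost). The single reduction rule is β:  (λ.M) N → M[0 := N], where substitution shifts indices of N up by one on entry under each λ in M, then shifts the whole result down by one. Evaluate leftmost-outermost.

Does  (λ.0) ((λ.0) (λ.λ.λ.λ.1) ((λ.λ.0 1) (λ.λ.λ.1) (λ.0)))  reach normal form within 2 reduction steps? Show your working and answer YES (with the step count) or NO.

Answer: NO — after 2 steps the term is (λ.λ.λ.λ.1) ((λ.λ.0 1) (λ.λ.λ.1) (λ.0)), not yet normal

Derivation:
  start: (λ.0) ((λ.0) (λ.λ.λ.λ.1) ((λ.λ.0 1) (λ.λ.λ.1) (λ.0)))
  step 1: (λ.0) (λ.λ.λ.λ.1) ((λ.λ.0 1) (λ.λ.λ.1) (λ.0))
  step 2: (λ.λ.λ.λ.1) ((λ.λ.0 1) (λ.λ.λ.1) (λ.0))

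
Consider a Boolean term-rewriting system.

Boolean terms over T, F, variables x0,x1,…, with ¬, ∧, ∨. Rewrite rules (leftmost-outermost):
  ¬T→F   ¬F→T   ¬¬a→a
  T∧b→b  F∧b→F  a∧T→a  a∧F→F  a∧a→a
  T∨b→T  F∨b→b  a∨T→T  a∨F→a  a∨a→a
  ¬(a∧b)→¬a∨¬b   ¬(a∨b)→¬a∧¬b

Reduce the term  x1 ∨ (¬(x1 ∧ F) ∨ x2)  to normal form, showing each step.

  start: x1 ∨ (¬(x1 ∧ F) ∨ x2)
  [1] x1 ∨ ((¬x1 ∨ ¬F) ∨ x2)
  [2] x1 ∨ ((¬x1 ∨ T) ∨ x2)
  [3] x1 ∨ (T ∨ x2)
  [4] x1 ∨ T
  [5] T

Answer: normal form = T  (in 5 steps)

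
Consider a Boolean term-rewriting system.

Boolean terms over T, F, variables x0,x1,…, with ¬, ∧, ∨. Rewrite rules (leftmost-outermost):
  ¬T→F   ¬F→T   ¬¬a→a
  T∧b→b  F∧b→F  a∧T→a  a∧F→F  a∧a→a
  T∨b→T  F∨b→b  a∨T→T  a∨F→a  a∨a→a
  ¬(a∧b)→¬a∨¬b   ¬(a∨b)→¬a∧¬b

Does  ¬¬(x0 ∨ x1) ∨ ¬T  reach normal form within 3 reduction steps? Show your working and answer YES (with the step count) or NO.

Answer: YES — reaches normal form x0 ∨ x1 in 3 ≤ 3 steps

Working:
  start: ¬¬(x0 ∨ x1) ∨ ¬T
  →1  (x0 ∨ x1) ∨ ¬T
  →2  (x0 ∨ x1) ∨ F
  →3  x0 ∨ x1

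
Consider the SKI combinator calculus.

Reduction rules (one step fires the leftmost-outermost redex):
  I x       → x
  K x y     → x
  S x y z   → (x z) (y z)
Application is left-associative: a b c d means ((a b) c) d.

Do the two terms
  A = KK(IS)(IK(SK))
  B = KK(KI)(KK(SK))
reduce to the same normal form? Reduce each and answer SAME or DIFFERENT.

Term A:
  start: KK(IS)(IK(SK))
  step 1: K(IK(SK))
  step 2: K(K(SK))

Term B:
  start: KK(KI)(KK(SK))
  step 1: K(KK(SK))
  step 2: KK

Answer: DIFFERENT — A ⇓ K(K(SK)), B ⇓ KK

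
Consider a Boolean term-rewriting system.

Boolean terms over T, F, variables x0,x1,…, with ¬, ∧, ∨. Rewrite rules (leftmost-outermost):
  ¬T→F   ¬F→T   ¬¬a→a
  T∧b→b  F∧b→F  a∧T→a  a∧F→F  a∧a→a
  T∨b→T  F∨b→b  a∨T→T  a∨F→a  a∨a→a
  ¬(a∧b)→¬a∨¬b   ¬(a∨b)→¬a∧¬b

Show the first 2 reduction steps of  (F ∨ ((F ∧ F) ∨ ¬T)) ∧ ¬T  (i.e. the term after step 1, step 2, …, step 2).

  start: (F ∨ ((F ∧ F) ∨ ¬T)) ∧ ¬T
  →1  ((F ∧ F) ∨ ¬T) ∧ ¬T
  →2  (F ∨ ¬T) ∧ ¬T

Answer: after 2 steps: (F ∨ ¬T) ∧ ¬T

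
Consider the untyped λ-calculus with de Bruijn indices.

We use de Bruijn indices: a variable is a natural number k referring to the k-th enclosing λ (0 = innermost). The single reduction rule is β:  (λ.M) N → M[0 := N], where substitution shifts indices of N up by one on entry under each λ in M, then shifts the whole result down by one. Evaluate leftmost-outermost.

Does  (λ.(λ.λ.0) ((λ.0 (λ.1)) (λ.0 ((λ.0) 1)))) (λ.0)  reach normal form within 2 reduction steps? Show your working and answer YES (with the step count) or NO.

  start: (λ.(λ.λ.0) ((λ.0 (λ.1)) (λ.0 ((λ.0) 1)))) (λ.0)
  →1  (λ.λ.0) ((λ.0 (λ.1)) (λ.0 ((λ.0) (λ.0))))
  →2  λ.0

Answer: YES — reaches normal form λ.0 in 2 ≤ 2 steps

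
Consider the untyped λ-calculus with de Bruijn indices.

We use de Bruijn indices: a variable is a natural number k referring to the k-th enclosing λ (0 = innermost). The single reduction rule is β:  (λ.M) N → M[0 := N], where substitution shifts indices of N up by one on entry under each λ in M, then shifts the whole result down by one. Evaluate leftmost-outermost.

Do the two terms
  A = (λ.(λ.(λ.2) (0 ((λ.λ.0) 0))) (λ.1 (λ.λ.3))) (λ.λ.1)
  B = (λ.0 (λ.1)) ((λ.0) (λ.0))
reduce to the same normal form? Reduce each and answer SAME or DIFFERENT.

Answer: DIFFERENT — A ⇓ λ.λ.1, B ⇓ λ.λ.0

Derivation:
Term A:
  start: (λ.(λ.(λ.2) (0 ((λ.λ.0) 0))) (λ.1 (λ.λ.3))) (λ.λ.1)
  [1] (λ.(λ.λ.λ.1) (0 ((λ.λ.0) 0))) (λ.(λ.λ.1) (λ.λ.λ.λ.1))
  [2] (λ.λ.λ.1) ((λ.(λ.λ.1) (λ.λ.λ.λ.1)) ((λ.λ.0) (λ.(λ.λ.1) (λ.λ.λ.λ.1))))
  [3] λ.λ.1

Term B:
  start: (λ.0 (λ.1)) ((λ.0) (λ.0))
  [1] (λ.0) (λ.0) (λ.(λ.0) (λ.0))
  [2] (λ.0) (λ.(λ.0) (λ.0))
  [3] λ.(λ.0) (λ.0)
  [4] λ.λ.0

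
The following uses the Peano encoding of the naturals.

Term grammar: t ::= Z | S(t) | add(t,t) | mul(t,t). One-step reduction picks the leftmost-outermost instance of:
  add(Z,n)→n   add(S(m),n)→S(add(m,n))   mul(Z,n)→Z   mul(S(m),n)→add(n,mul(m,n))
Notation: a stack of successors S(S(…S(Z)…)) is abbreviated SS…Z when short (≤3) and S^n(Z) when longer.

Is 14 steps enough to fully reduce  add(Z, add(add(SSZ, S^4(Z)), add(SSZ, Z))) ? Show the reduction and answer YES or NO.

  start: add(Z, add(add(SSZ, S^4(Z)), add(SSZ, Z)))
  [1] add(add(SSZ, S^4(Z)), add(SSZ, Z))
  [2] add(S(add(SZ, S^4(Z))), add(SSZ, Z))
  [3] S(add(add(SZ, S^4(Z)), add(SSZ, Z)))
  [4] S(add(S(add(Z, S^4(Z))), add(SSZ, Z)))
  [5] S(S(add(add(Z, S^4(Z)), add(SSZ, Z))))
  [6] S(S(add(S^4(Z), add(SSZ, Z))))
  [7] S(S(S(add(SSSZ, add(SSZ, Z)))))
  [8] S(S(S(S(add(SSZ, add(SSZ, Z))))))
  [9] S(S(S(S(S(add(SZ, add(SSZ, Z)))))))
  [10] S(S(S(S(S(S(add(Z, add(SSZ, Z))))))))
  [11] S(S(S(S(S(S(add(SSZ, Z)))))))
  [12] S(S(S(S(S(S(S(add(SZ, Z))))))))
  [13] S(S(S(S(S(S(S(S(add(Z, Z)))))))))
  [14] S^8(Z)

Answer: YES — reaches normal form S^8(Z) in 14 ≤ 14 steps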